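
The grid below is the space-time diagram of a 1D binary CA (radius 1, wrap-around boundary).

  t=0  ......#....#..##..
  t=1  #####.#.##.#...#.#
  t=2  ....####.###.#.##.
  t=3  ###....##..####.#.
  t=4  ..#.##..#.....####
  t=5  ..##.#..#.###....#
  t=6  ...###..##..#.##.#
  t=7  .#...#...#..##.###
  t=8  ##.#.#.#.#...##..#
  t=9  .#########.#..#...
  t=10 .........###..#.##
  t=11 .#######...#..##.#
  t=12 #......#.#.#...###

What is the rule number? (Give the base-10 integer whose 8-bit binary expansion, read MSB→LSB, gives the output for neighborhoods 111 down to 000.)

101

  [7] ### => .  t=1,i=0
  [6] ##. => #  t=0,i=15
  [5] #.# => #  t=1,i=5
  [4] #.. => .  t=0,i=7
  [3] .## => .  t=0,i=14
  [2] .#. => #  t=0,i=6
  [1] ..# => .  t=0,i=5
  [0] ... => #  t=0,i=0
  bits 01100101 = 101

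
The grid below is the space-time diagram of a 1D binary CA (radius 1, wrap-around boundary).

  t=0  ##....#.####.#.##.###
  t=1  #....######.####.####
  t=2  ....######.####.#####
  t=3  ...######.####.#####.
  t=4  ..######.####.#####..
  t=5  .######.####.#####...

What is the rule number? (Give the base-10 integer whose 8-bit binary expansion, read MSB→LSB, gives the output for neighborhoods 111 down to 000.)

174

  ### -> #   bit 7 = 1  t=0,i=0
  ##. -> .   bit 6 = 0  t=0,i=1
  #.# -> #   bit 5 = 1  t=0,i=7
  #.. -> .   bit 4 = 0  t=0,i=2
  .## -> #   bit 3 = 1  t=0,i=8
  .#. -> #   bit 2 = 1  t=0,i=6
  ..# -> #   bit 1 = 1  t=0,i=5
  ... -> .   bit 0 = 0  t=0,i=3
  bits 10101110 = 174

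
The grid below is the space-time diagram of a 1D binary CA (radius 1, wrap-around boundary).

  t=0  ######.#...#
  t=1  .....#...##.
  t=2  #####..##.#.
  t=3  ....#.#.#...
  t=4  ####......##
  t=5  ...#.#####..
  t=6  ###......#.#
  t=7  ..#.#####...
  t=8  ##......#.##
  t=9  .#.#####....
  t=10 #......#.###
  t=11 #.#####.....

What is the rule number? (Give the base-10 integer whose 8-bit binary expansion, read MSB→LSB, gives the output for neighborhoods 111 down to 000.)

67

  ###|.  b7=0 t=0,i=0
  ##.|#  b6=1 t=0,i=5
  #.#|.  b5=0 t=0,i=6
  #..|.  b4=0 t=0,i=8
  .##|.  b3=0 t=0,i=11
  .#.|.  b2=0 t=0,i=7
  ..#|#  b1=1 t=0,i=10
  ...|#  b0=1 t=0,i=9
  bits 01000011 = 67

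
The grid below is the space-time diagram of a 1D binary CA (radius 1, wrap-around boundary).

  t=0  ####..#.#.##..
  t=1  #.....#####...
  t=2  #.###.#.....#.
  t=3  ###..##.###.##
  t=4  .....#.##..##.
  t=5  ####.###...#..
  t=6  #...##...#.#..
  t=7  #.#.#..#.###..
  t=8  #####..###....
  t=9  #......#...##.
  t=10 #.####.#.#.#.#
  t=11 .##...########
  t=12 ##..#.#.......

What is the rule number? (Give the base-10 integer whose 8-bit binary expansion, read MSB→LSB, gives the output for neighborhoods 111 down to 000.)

45

  [7] ### => .  t=0,i=1
  [6] ##. => .  t=0,i=3
  [5] #.# => #  t=0,i=7
  [4] #.. => .  t=0,i=4
  [3] .## => #  t=0,i=0
  [2] .#. => #  t=0,i=6
  [1] ..# => .  t=0,i=5
  [0] ... => #  t=1,i=2
  bits 00101101 = 45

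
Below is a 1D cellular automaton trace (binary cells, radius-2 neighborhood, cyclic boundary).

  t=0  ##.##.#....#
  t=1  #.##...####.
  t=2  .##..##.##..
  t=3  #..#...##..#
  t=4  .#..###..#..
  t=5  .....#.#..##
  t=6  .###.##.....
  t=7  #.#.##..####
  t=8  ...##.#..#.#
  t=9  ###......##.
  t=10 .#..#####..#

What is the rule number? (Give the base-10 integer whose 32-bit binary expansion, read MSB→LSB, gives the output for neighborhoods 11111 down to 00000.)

1245957419

  [31] ##### => .  t=7,i=10
  [30] ####. => #  t=1,i=9
  [29] ###.# => .  t=0,i=1
  [28] ###.. => .  t=4,i=6
  [27] ##.## => #  t=0,i=2
  [26] ##.#. => .  t=0,i=5
  [25] ##..# => #  t=2,i=3
  [24] ##... => .  t=1,i=4
  [23] #.### => .  t=9,i=0
  [22] #.##. => #  t=0,i=3
  [21] #.#.# => .  t=1,i=0
  [20] #.#.. => .  t=0,i=6
  [19] #..## => .  t=2,i=4
  [18] #..#. => .  t=3,i=2
  [17] #...# => #  t=1,i=5
  [16] #.... => #  t=0,i=8
  [15] .#### => #  t=1,i=8
  [14] .###. => #  t=0,i=0
  [13] .##.# => .  t=0,i=4
  [12] .##.. => .  t=1,i=3
  [11] .#.## => #  t=1,i=1
  [10] .#.#. => #  t=5,i=6
  [9] .#..# => .  t=4,i=2
  [8] .#... => #  t=0,i=7
  [7] ..### => .  t=0,i=11
  [6] ..##. => .  t=2,i=1
  [5] ..#.# => #  t=5,i=5
  [4] ..#.. => .  t=3,i=3
  [3] ...## => #  t=0,i=10
  [2] ...#. => .  t=4,i=0
  [1] ....# => #  t=0,i=9
  [0] ..... => #  t=5,i=2
  bits 01001010010000111100110100101011 = 1245957419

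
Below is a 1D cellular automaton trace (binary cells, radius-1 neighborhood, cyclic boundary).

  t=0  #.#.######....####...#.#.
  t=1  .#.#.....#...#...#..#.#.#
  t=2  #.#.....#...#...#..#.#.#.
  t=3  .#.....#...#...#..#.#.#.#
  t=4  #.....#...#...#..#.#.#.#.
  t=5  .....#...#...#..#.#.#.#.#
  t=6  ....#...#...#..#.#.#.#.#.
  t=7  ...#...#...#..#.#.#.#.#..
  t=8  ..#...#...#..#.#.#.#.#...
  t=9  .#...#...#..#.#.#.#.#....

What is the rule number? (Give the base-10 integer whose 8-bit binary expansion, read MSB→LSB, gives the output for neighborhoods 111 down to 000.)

  ###|.  b7=0 t=0,i=5
  ##.|#  b6=1 t=0,i=9
  #.#|#  b5=1 t=0,i=1
  #..|.  b4=0 t=0,i=10
  .##|.  b3=0 t=0,i=4
  .#.|.  b2=0 t=0,i=0
  ..#|#  b1=1 t=0,i=13
  ...|.  b0=0 t=0,i=11
  bits 01100010 = 98

98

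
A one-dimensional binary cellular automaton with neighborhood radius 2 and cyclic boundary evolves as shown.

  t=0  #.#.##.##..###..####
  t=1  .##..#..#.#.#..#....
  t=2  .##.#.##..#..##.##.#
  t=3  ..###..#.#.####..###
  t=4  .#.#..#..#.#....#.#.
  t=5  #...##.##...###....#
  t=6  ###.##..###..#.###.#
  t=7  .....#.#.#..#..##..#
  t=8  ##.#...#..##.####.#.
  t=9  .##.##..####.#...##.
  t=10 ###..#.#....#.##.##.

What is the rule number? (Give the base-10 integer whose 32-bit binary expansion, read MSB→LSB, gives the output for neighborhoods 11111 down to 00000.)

  ##### -> .   bit 31 = 0  t=0,i=18
  ####. -> .   bit 30 = 0  t=0,i=19
  ###.# -> .   bit 29 = 0  t=0,i=0
  ###.. -> .   bit 28 = 0  t=0,i=13
  ##.## -> .   bit 27 = 0  t=0,i=6
  ##.#. -> #   bit 26 = 1  t=0,i=1
  ##..# -> .   bit 25 = 0  t=0,i=9
  ##... -> #   bit 24 = 1  t=5,i=1
  #.### -> #   bit 23 = 1  t=3,i=11
  #.##. -> .   bit 22 = 0  t=0,i=4
  #.#.# -> #   bit 21 = 1  t=0,i=2
  #.#.. -> .   bit 20 = 0  t=1,i=12
  #..## -> #   bit 19 = 1  t=0,i=10
  #..#. -> #   bit 18 = 1  t=1,i=4
  #...# -> #   bit 17 = 1  t=5,i=2
  #.... -> #   bit 16 = 1  t=1,i=17
  .#### -> .   bit 15 = 0  t=0,i=17
  .###. -> #   bit 14 = 1  t=0,i=12
  .##.# -> #   bit 13 = 1  t=0,i=5
  .##.. -> #   bit 12 = 1  t=0,i=8
  .#.## -> .   bit 11 = 0  t=0,i=3
  .#.#. -> .   bit 10 = 0  t=1,i=9
  .#..# -> #   bit 9 = 1  t=1,i=6
  .#... -> #   bit 8 = 1  t=1,i=16
  ..### -> .   bit 7 = 0  t=0,i=11
  ..##. -> #   bit 6 = 1  t=1,i=1
  ..#.# -> .   bit 5 = 0  t=1,i=8
  ..#.. -> .   bit 4 = 0  t=1,i=5
  ...## -> .   bit 3 = 0  t=1,i=0
  ...#. -> .   bit 2 = 0  t=4,i=15
  ....# -> #   bit 1 = 1  t=1,i=19
  ..... -> .   bit 0 = 0  t=1,i=18
  bits 00000101101011110111001101000010 = 95384386

95384386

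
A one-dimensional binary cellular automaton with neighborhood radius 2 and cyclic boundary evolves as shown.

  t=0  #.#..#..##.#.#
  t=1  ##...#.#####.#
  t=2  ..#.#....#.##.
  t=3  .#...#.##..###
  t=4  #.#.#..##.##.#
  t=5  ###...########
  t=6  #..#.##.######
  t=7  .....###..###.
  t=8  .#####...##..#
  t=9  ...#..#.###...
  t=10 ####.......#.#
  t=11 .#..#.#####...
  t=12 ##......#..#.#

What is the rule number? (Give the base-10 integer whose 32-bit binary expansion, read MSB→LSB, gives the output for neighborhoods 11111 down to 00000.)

2909286879

  ##### -> #   bit 31 = 1  t=1,i=9
  ####. -> .   bit 30 = 0  t=1,i=10
  ###.# -> #   bit 29 = 1  t=1,i=11
  ###.. -> .   bit 28 = 0  t=1,i=1
  ##.## -> #   bit 27 = 1  t=1,i=12
  ##.#. -> #   bit 26 = 1  t=0,i=1
  ##..# -> .   bit 25 = 0  t=3,i=9
  ##... -> #   bit 24 = 1  t=1,i=2
  #.### -> .   bit 23 = 0  t=1,i=7
  #.##. -> #   bit 22 = 1  t=0,i=13
  #.#.# -> #   bit 21 = 1  t=0,i=11
  #.#.. -> .   bit 20 = 0  t=0,i=2
  #..## -> #   bit 19 = 1  t=0,i=7
  #..#. -> .   bit 18 = 0  t=0,i=4
  #...# -> .   bit 17 = 0  t=1,i=3
  #.... -> .   bit 16 = 0  t=2,i=6
  .#### -> .   bit 15 = 0  t=1,i=8
  .###. -> .   bit 14 = 0  t=1,i=0
  .##.# -> #   bit 13 = 1  t=0,i=0
  .##.. -> #   bit 12 = 1  t=2,i=12
  .#.## -> .   bit 11 = 0  t=0,i=12
  .#.#. -> .   bit 10 = 0  t=2,i=3
  .#..# -> .   bit 9 = 0  t=0,i=3
  .#... -> #   bit 8 = 1  t=2,i=5
  ..### -> #   bit 7 = 1  t=3,i=11
  ..##. -> #   bit 6 = 1  t=0,i=8
  ..#.# -> .   bit 5 = 0  t=1,i=5
  ..#.. -> #   bit 4 = 1  t=0,i=5
  ...## -> #   bit 3 = 1  t=5,i=5
  ...#. -> #   bit 2 = 1  t=1,i=4
  ....# -> #   bit 1 = 1  t=2,i=7
  ..... -> #   bit 0 = 1  t=7,i=1
  bits 10101101011010000011000111011111 = 2909286879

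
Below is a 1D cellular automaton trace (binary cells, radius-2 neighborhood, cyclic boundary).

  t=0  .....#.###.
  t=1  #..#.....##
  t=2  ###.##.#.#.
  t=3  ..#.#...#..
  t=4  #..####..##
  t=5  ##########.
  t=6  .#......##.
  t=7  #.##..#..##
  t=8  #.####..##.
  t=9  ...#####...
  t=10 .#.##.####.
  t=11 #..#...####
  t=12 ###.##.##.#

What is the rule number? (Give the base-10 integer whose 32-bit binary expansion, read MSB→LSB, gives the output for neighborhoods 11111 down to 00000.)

  [31] ##### => .  t=5,i=2
  [30] ####. => #  t=4,i=5
  [29] ###.# => #  t=2,i=2
  [28] ###.. => #  t=0,i=9
  [27] ##.## => .  t=2,i=3
  [26] ##.#. => .  t=2,i=6
  [25] ##..# => #  t=1,i=1
  [24] ##... => #  t=0,i=10
  [23] #.### => .  t=0,i=7
  [22] #.##. => #  t=2,i=4
  [21] #.#.# => .  t=2,i=7
  [20] #.#.. => #  t=3,i=4
  [19] #..## => #  t=4,i=2
  [18] #..#. => #  t=1,i=2
  [17] #...# => #  t=3,i=6
  [16] #.... => #  t=0,i=0
  [15] .#### => #  t=4,i=4
  [14] .###. => .  t=0,i=8
  [13] .##.# => .  t=2,i=5
  [12] .##.. => #  t=6,i=9
  [11] .#.## => .  t=0,i=6
  [10] .#.#. => #  t=2,i=8
  [9] .#..# => .  t=7,i=7
  [8] .#... => #  t=1,i=4
  [7] ..### => #  t=1,i=9
  [6] ..##. => .  t=6,i=8
  [5] ..#.# => .  t=0,i=5
  [4] ..#.. => .  t=1,i=3
  [3] ...## => .  t=1,i=8
  [2] ...#. => .  t=0,i=4
  [1] ....# => #  t=0,i=3
  [0] ..... => .  t=0,i=1
  bits 01110011010111111001010110000010 = 1935644034

1935644034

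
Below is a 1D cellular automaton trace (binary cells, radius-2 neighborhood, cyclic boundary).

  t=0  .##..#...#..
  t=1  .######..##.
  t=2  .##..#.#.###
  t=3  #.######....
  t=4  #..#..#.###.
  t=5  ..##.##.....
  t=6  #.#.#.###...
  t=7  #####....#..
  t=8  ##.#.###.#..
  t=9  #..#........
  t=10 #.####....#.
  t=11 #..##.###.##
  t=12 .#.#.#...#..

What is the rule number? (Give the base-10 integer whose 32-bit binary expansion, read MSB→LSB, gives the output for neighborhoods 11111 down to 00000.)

  #####|.  b31=0 t=1,i=3
  ####.|#  b30=1 t=1,i=5
  ###.#|.  b29=0 t=2,i=11
  ###..|.  b28=0 t=1,i=6
  ##.##|#  b27=1 t=2,i=0
  ##.#.|.  b26=0 t=4,i=11
  ##..#|#  b25=1 t=0,i=3
  ##...|#  b24=1 t=3,i=8
  #.###|.  b23=0 t=2,i=9
  #.##.|.  b22=0 t=2,i=1
  #.#.#|#  b21=1 t=2,i=7
  #.#..|.  b20=0 t=4,i=0
  #..##|.  b19=0 t=1,i=0
  #..#.|#  b18=1 t=0,i=4
  #...#|.  b17=0 t=0,i=7
  #....|#  b16=1 t=3,i=9
  .####|#  b15=1 t=1,i=2
  .###.|.  b14=0 t=2,i=10
  .##.#|.  b13=0 t=5,i=3
  .##..|#  b12=1 t=0,i=2
  .#.##|.  b11=0 t=2,i=8
  .#.#.|#  b10=1 t=2,i=6
  .#..#|.  b9=0 t=4,i=1
  .#...|#  b8=1 t=0,i=6
  ..###|#  b7=1 t=1,i=1
  ..##.|#  b6=1 t=0,i=1
  ..#.#|#  b5=1 t=2,i=5
  ..#..|#  b4=1 t=0,i=5
  ...##|.  b3=0 t=0,i=0
  ...#.|.  b2=0 t=0,i=8
  ....#|#  b1=1 t=3,i=10
  .....|.  b0=0 t=5,i=9
  bits 01001011001001011001010111110010 = 1260754418

1260754418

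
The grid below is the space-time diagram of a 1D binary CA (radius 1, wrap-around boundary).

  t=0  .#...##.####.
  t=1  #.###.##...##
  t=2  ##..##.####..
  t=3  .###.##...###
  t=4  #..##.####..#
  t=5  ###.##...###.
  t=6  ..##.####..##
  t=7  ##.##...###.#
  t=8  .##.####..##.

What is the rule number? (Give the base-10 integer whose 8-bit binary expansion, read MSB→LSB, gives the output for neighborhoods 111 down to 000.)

115

  [7] ### => .  t=0,i=9
  [6] ##. => #  t=0,i=6
  [5] #.# => #  t=0,i=7
  [4] #.. => #  t=0,i=2
  [3] .## => .  t=0,i=5
  [2] .#. => .  t=0,i=1
  [1] ..# => #  t=0,i=0
  [0] ... => #  t=0,i=3
  bits 01110011 = 115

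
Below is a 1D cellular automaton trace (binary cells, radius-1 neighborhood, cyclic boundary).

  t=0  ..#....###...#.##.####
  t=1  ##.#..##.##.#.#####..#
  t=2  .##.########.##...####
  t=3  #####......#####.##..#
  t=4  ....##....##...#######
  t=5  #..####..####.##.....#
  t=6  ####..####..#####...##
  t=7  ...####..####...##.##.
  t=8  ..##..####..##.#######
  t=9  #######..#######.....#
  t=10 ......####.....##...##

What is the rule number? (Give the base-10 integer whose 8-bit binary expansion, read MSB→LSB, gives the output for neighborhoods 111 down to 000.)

122

  nb ###: next=.  (t=0,i=8, bit7=0)
  nb ##.: next=#  (t=0,i=9, bit6=1)
  nb #.#: next=#  (t=0,i=14, bit5=1)
  nb #..: next=#  (t=0,i=0, bit4=1)
  nb .##: next=#  (t=0,i=7, bit3=1)
  nb .#.: next=.  (t=0,i=2, bit2=0)
  nb ..#: next=#  (t=0,i=1, bit1=1)
  nb ...: next=.  (t=0,i=4, bit0=0)
  bits 01111010 = 122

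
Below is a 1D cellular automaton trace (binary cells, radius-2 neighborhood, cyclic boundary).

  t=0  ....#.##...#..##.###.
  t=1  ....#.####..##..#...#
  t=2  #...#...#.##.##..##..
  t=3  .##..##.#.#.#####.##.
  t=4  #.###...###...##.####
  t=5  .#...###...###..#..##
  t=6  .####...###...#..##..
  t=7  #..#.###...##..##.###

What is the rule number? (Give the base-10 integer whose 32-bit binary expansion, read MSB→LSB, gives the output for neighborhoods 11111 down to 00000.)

  nb #####: next=#  (t=3,i=14, bit31=1)
  nb ####.: next=#  (t=1,i=8, bit30=1)
  nb ###.#: next=.  (t=3,i=16, bit29=0)
  nb ###..: next=.  (t=0,i=19, bit28=0)
  nb ##.##: next=#  (t=0,i=16, bit27=1)
  nb ##.#.: next=.  (t=3,i=7, bit26=0)
  nb ##..#: next=#  (t=1,i=10, bit25=1)
  nb ##...: next=#  (t=0,i=8, bit24=1)
  nb #.###: next=.  (t=0,i=17, bit23=0)
  nb #.##.: next=#  (t=0,i=6, bit22=1)
  nb #.#.#: next=#  (t=3,i=8, bit21=1)
  nb #.#..: next=#  (t=5,i=1, bit20=1)
  nb #..##: next=#  (t=0,i=13, bit19=1)
  nb #..#.: next=.  (t=1,i=15, bit18=0)
  nb #...#: next=#  (t=0,i=9, bit17=1)
  nb #....: next=.  (t=0,i=0, bit16=0)
  nb .####: next=.  (t=1,i=7, bit15=0)
  nb .###.: next=.  (t=0,i=18, bit14=0)
  nb .##.#: next=.  (t=0,i=15, bit13=0)
  nb .##..: next=#  (t=0,i=7, bit12=1)
  nb .#.##: next=.  (t=0,i=5, bit11=0)
  nb .#.#.: next=#  (t=3,i=9, bit10=1)
  nb .#..#: next=#  (t=0,i=12, bit9=1)
  nb .#...: next=#  (t=1,i=0, bit8=1)
  nb ..###: next=.  (t=4,i=8, bit7=0)
  nb ..##.: next=.  (t=0,i=14, bit6=0)
  nb ..#.#: next=#  (t=0,i=4, bit5=1)
  nb ..#..: next=.  (t=0,i=11, bit4=0)
  nb ...##: next=#  (t=4,i=7, bit3=1)
  nb ...#.: next=.  (t=0,i=3, bit2=0)
  nb ....#: next=.  (t=0,i=2, bit1=0)
  nb .....: next=.  (t=0,i=1, bit0=0)
  bits 11001011011110100001011100101000 = 3413776168

3413776168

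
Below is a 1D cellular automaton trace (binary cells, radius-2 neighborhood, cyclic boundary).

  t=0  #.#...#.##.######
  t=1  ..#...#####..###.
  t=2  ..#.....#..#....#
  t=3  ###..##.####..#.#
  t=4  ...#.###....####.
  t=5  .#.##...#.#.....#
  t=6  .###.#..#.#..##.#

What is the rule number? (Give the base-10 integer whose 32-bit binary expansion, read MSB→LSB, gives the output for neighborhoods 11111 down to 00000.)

2339646067

  nb #####: next=#  (t=0,i=13, bit31=1)
  nb ####.: next=.  (t=0,i=16, bit30=0)
  nb ###.#: next=.  (t=0,i=0, bit29=0)
  nb ###..: next=.  (t=1,i=10, bit28=0)
  nb ##.##: next=#  (t=0,i=10, bit27=1)
  nb ##.#.: next=.  (t=0,i=1, bit26=0)
  nb ##..#: next=#  (t=1,i=11, bit25=1)
  nb ##...: next=#  (t=1,i=16, bit24=1)
  nb #.###: next=.  (t=0,i=11, bit23=0)
  nb #.##.: next=#  (t=0,i=8, bit22=1)
  nb #.#.#: next=#  (t=5,i=1, bit21=1)
  nb #.#..: next=#  (t=0,i=2, bit20=1)
  nb #..##: next=.  (t=1,i=12, bit19=0)
  nb #..#.: next=#  (t=2,i=1, bit18=1)
  nb #...#: next=.  (t=0,i=4, bit17=0)
  nb #....: next=.  (t=2,i=4, bit16=0)
  nb .####: next=.  (t=0,i=12, bit15=0)
  nb .###.: next=.  (t=1,i=14, bit14=0)
  nb .##.#: next=#  (t=0,i=9, bit13=1)
  nb .##..: next=.  (t=5,i=4, bit12=0)
  nb .#.##: next=#  (t=0,i=7, bit11=1)
  nb .#.#.: next=.  (t=5,i=0, bit10=0)
  nb .#..#: next=#  (t=2,i=0, bit9=1)
  nb .#...: next=.  (t=0,i=3, bit8=0)
  nb ..###: next=.  (t=1,i=6, bit7=0)
  nb ..##.: next=#  (t=3,i=5, bit6=1)
  nb ..#.#: next=#  (t=0,i=6, bit5=1)
  nb ..#..: next=#  (t=1,i=2, bit4=1)
  nb ...##: next=.  (t=1,i=5, bit3=0)
  nb ...#.: next=.  (t=0,i=5, bit2=0)
  nb ....#: next=#  (t=2,i=6, bit1=1)
  nb .....: next=#  (t=2,i=5, bit0=1)
  bits 10001011011101000010101001110011 = 2339646067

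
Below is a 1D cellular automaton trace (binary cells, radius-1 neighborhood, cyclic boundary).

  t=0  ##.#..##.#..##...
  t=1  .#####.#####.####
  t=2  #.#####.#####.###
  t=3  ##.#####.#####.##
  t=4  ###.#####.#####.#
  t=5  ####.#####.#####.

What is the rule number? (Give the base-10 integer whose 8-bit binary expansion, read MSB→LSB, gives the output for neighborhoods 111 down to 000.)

  ### -> #   bit 7 = 1  t=1,i=2
  ##. -> #   bit 6 = 1  t=0,i=1
  #.# -> #   bit 5 = 1  t=0,i=2
  #.. -> #   bit 4 = 1  t=0,i=4
  .## -> .   bit 3 = 0  t=0,i=0
  .#. -> #   bit 2 = 1  t=0,i=3
  ..# -> #   bit 1 = 1  t=0,i=5
  ... -> #   bit 0 = 1  t=0,i=15
  bits 11110111 = 247

247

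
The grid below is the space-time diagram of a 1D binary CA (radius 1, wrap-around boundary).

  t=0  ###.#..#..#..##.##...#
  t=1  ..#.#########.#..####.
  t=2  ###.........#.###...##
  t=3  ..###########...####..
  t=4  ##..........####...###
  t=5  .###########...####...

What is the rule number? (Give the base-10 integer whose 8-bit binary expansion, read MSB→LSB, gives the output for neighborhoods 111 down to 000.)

87

  ###|.  b7=0 t=0,i=0
  ##.|#  b6=1 t=0,i=2
  #.#|.  b5=0 t=0,i=3
  #..|#  b4=1 t=0,i=5
  .##|.  b3=0 t=0,i=13
  .#.|#  b2=1 t=0,i=4
  ..#|#  b1=1 t=0,i=6
  ...|#  b0=1 t=0,i=19
  bits 01010111 = 87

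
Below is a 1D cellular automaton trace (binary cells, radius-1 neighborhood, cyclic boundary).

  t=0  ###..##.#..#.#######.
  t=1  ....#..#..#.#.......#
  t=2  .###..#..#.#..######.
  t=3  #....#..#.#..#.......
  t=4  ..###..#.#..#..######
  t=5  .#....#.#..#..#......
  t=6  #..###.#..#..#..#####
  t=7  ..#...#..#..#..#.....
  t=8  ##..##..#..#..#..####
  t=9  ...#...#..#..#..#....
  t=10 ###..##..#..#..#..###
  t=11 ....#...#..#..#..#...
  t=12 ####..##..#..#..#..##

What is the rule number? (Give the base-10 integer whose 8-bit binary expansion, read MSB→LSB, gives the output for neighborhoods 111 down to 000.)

  [7] ### => .  t=0,i=1
  [6] ##. => .  t=0,i=2
  [5] #.# => #  t=0,i=7
  [4] #.. => .  t=0,i=3
  [3] .## => .  t=0,i=0
  [2] .#. => .  t=0,i=8
  [1] ..# => #  t=0,i=4
  [0] ... => #  t=1,i=1
  bits 00100011 = 35

35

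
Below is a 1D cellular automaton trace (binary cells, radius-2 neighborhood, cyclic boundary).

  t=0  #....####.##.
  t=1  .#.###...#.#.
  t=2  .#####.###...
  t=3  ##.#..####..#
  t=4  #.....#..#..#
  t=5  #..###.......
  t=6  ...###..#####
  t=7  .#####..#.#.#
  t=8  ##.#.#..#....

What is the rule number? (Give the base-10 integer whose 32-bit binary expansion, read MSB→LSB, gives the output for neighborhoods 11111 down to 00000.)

  [31] ##### => #  t=2,i=3
  [30] ####. => .  t=0,i=7
  [29] ###.# => .  t=0,i=8
  [28] ###.. => #  t=1,i=5
  [27] ##.## => #  t=0,i=9
  [26] ##.#. => .  t=0,i=12
  [25] ##..# => .  t=3,i=10
  [24] ##... => .  t=1,i=6
  [23] #.### => #  t=1,i=3
  [22] #.##. => .  t=0,i=10
  [21] #.#.# => .  t=7,i=10
  [20] #.#.. => .  t=0,i=0
  [19] #..## => .  t=3,i=5
  [18] #..#. => .  t=1,i=0
  [17] #...# => #  t=1,i=7
  [16] #.... => .  t=0,i=2
  [15] .#### => .  t=0,i=6
  [14] .###. => #  t=1,i=4
  [13] .##.# => #  t=0,i=11
  [12] .##.. => #  t=4,i=0
  [11] .#.## => #  t=1,i=2
  [10] .#.#. => .  t=1,i=10
  [9] .#..# => .  t=1,i=12
  [8] .#... => #  t=0,i=1
  [7] ..### => #  t=0,i=5
  [6] ..##. => .  t=4,i=12
  [5] ..#.# => #  t=1,i=1
  [4] ..#.. => .  t=4,i=6
  [3] ...## => #  t=0,i=4
  [2] ...#. => #  t=1,i=8
  [1] ....# => #  t=0,i=3
  [0] ..... => #  t=4,i=3
  bits 10011000100000100111100110101111 = 2558687663

2558687663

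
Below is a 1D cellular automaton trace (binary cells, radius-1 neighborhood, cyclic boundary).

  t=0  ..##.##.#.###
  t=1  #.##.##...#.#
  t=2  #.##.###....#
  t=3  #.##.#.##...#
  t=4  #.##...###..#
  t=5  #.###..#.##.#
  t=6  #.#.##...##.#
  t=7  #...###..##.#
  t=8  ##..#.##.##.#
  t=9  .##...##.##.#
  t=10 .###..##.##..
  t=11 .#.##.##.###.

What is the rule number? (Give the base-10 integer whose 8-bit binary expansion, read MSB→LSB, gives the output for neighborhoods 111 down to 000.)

  [7] ### => .  t=0,i=11
  [6] ##. => #  t=0,i=3
  [5] #.# => .  t=0,i=4
  [4] #.. => #  t=0,i=0
  [3] .## => #  t=0,i=2
  [2] .#. => .  t=0,i=8
  [1] ..# => .  t=0,i=1
  [0] ... => .  t=1,i=8
  bits 01011000 = 88

88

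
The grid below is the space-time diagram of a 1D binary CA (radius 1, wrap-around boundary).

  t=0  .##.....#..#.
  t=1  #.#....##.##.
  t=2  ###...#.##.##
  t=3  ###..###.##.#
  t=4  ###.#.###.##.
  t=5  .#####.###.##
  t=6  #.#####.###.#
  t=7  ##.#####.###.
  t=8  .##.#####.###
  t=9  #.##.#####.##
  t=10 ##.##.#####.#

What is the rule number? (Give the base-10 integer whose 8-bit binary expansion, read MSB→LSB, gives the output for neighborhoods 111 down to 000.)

230

  nb ###: next=#  (t=2,i=0, bit7=1)
  nb ##.: next=#  (t=0,i=2, bit6=1)
  nb #.#: next=#  (t=1,i=1, bit5=1)
  nb #..: next=.  (t=0,i=3, bit4=0)
  nb .##: next=.  (t=0,i=1, bit3=0)
  nb .#.: next=#  (t=0,i=8, bit2=1)
  nb ..#: next=#  (t=0,i=0, bit1=1)
  nb ...: next=.  (t=0,i=4, bit0=0)
  bits 11100110 = 230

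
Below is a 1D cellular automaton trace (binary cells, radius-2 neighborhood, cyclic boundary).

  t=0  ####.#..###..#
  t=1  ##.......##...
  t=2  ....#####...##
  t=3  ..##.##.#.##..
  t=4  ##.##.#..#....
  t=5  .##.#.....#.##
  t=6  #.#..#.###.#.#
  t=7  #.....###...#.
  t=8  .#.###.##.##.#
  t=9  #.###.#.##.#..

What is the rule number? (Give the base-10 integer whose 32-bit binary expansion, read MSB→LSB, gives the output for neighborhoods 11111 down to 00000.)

  [31] ##### => #  t=0,i=1
  [30] ####. => .  t=0,i=2
  [29] ###.# => .  t=0,i=3
  [28] ###.. => #  t=0,i=10
  [27] ##.## => #  t=3,i=4
  [26] ##.#. => .  t=0,i=4
  [25] ##..# => .  t=0,i=11
  [24] ##... => .  t=1,i=2
  [23] #.### => #  t=6,i=7
  [22] #.##. => .  t=3,i=5
  [21] #.#.# => .  t=3,i=8
  [20] #.#.. => .  t=0,i=5
  [19] #..## => .  t=0,i=7
  [18] #..#. => .  t=4,i=8
  [17] #...# => #  t=1,i=12
  [16] #.... => .  t=1,i=3
  [15] .#### => #  t=0,i=0
  [14] .###. => #  t=0,i=9
  [13] .##.# => #  t=3,i=3
  [12] .##.. => .  t=1,i=1
  [11] .#.## => #  t=3,i=9
  [10] .#.#. => #  t=7,i=13
  [9] .#..# => .  t=0,i=6
  [8] .#... => #  t=4,i=10
  [7] ..### => .  t=0,i=8
  [6] ..##. => .  t=1,i=0
  [5] ..#.# => .  t=5,i=10
  [4] ..#.. => .  t=4,i=9
  [3] ...## => #  t=1,i=8
  [2] ...#. => #  t=5,i=9
  [1] ....# => #  t=1,i=7
  [0] ..... => #  t=1,i=4
  bits 10011000100000101110110100001111 = 2558717199

2558717199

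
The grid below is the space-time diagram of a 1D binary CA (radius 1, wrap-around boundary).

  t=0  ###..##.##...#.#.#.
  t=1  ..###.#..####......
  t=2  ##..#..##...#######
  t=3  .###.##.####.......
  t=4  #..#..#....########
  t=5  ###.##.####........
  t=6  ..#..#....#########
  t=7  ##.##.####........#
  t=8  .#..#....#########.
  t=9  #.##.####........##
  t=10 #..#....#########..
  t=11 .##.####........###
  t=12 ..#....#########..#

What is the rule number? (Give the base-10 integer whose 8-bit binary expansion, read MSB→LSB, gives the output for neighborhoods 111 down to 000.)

  nb ###: next=.  (t=0,i=1, bit7=0)
  nb ##.: next=#  (t=0,i=2, bit6=1)
  nb #.#: next=.  (t=0,i=7, bit5=0)
  nb #..: next=#  (t=0,i=3, bit4=1)
  nb .##: next=.  (t=0,i=0, bit3=0)
  nb .#.: next=.  (t=0,i=13, bit2=0)
  nb ..#: next=#  (t=0,i=4, bit1=1)
  nb ...: next=#  (t=0,i=11, bit0=1)
  bits 01010011 = 83

83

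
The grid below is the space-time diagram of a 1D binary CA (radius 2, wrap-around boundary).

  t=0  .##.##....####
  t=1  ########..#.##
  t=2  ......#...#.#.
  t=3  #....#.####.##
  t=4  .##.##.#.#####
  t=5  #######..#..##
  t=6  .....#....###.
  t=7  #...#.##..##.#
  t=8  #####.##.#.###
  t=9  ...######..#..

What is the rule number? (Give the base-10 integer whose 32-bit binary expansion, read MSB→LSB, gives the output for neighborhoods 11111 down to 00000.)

  nb #####: next=.  (t=1,i=0, bit31=0)
  nb ####.: next=#  (t=0,i=12, bit30=1)
  nb ###.#: next=#  (t=0,i=13, bit29=1)
  nb ###..: next=.  (t=1,i=7, bit28=0)
  nb ##.##: next=#  (t=0,i=0, bit27=1)
  nb ##.#.: next=#  (t=4,i=6, bit26=1)
  nb ##..#: next=.  (t=1,i=8, bit25=0)
  nb ##...: next=#  (t=0,i=6, bit24=1)
  nb #.###: next=#  (t=1,i=12, bit23=1)
  nb #.##.: next=#  (t=0,i=1, bit22=1)
  nb #.#.#: next=.  (t=4,i=7, bit21=0)
  nb #.#..: next=#  (t=2,i=12, bit20=1)
  nb #..##: next=#  (t=5,i=11, bit19=1)
  nb #..#.: next=.  (t=1,i=9, bit18=0)
  nb #...#: next=#  (t=2,i=8, bit17=1)
  nb #....: next=#  (t=0,i=7, bit16=1)
  nb .####: next=.  (t=0,i=11, bit15=0)
  nb .###.: next=#  (t=3,i=13, bit14=1)
  nb .##.#: next=#  (t=0,i=2, bit13=1)
  nb .##..: next=#  (t=0,i=5, bit12=1)
  nb .#.##: next=.  (t=1,i=11, bit11=0)
  nb .#.#.: next=.  (t=2,i=11, bit10=0)
  nb .#..#: next=#  (t=5,i=10, bit9=1)
  nb .#...: next=#  (t=2,i=7, bit8=1)
  nb ..###: next=#  (t=0,i=10, bit7=1)
  nb ..##.: next=.  (t=7,i=10, bit6=0)
  nb ..#.#: next=#  (t=1,i=10, bit5=1)
  nb ..#..: next=.  (t=2,i=6, bit4=0)
  nb ...##: next=.  (t=0,i=9, bit3=0)
  nb ...#.: next=#  (t=2,i=5, bit2=1)
  nb ....#: next=.  (t=0,i=8, bit1=0)
  nb .....: next=.  (t=2,i=1, bit0=0)
  bits 01101101110110110111001110100100 = 1843098532

1843098532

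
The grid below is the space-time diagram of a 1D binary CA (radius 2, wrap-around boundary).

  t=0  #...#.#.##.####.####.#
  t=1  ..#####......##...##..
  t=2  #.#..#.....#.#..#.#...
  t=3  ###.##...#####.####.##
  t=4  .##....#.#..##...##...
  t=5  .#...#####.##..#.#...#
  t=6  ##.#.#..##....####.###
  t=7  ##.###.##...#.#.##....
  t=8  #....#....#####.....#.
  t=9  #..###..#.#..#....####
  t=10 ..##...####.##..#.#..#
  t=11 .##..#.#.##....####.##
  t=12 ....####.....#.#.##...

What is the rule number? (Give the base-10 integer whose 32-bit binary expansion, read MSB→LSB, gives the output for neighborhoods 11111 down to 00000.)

  [31] ##### => .  t=1,i=4
  [30] ####. => #  t=0,i=13
  [29] ###.# => #  t=0,i=14
  [28] ###.. => .  t=1,i=6
  [27] ##.## => .  t=0,i=10
  [26] ##.#. => .  t=6,i=2
  [25] ##..# => .  t=5,i=13
  [24] ##... => .  t=0,i=1
  [23] #.### => .  t=0,i=11
  [22] #.##. => .  t=0,i=8
  [21] #.#.# => #  t=0,i=6
  [20] #.#.. => #  t=2,i=2
  [19] #..## => #  t=4,i=11
  [18] #..#. => #  t=2,i=4
  [17] #...# => #  t=0,i=2
  [16] #.... => .  t=1,i=8
  [15] .#### => .  t=0,i=12
  [14] .###. => .  t=7,i=4
  [13] .##.# => .  t=0,i=9
  [12] .##.. => .  t=0,i=0
  [11] .#.## => .  t=0,i=7
  [10] .#.#. => #  t=0,i=5
  [9] .#..# => .  t=2,i=3
  [8] .#... => .  t=2,i=6
  [7] ..### => #  t=1,i=2
  [6] ..##. => #  t=1,i=13
  [5] ..#.# => #  t=0,i=4
  [4] ..#.. => #  t=2,i=5
  [3] ...## => .  t=1,i=1
  [2] ...#. => #  t=0,i=3
  [1] ....# => #  t=1,i=0
  [0] ..... => .  t=1,i=9
  bits 01100000001111100000010011110110 = 1614677238

1614677238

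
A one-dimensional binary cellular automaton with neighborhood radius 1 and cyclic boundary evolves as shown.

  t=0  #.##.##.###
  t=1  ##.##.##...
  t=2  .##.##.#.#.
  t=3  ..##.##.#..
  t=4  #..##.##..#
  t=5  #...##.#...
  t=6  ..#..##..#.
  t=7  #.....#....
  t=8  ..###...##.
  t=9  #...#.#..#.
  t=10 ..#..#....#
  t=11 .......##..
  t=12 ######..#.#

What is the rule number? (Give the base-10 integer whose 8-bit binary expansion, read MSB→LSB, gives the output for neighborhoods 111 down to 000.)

  ###|.  b7=0 t=0,i=9
  ##.|#  b6=1 t=0,i=0
  #.#|#  b5=1 t=0,i=1
  #..|.  b4=0 t=1,i=8
  .##|.  b3=0 t=0,i=2
  .#.|.  b2=0 t=2,i=7
  ..#|.  b1=0 t=1,i=10
  ...|#  b0=1 t=1,i=9
  bits 01100001 = 97

97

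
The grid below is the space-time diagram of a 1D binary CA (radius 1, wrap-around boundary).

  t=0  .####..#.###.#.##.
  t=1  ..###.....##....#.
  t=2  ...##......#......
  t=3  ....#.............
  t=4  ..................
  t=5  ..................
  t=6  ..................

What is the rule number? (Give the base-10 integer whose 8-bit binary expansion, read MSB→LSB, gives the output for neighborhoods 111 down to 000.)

192

  ### -> #   bit 7 = 1  t=0,i=2
  ##. -> #   bit 6 = 1  t=0,i=4
  #.# -> .   bit 5 = 0  t=0,i=8
  #.. -> .   bit 4 = 0  t=0,i=5
  .## -> .   bit 3 = 0  t=0,i=1
  .#. -> .   bit 2 = 0  t=0,i=7
  ..# -> .   bit 1 = 0  t=0,i=0
  ... -> .   bit 0 = 0  t=1,i=0
  bits 11000000 = 192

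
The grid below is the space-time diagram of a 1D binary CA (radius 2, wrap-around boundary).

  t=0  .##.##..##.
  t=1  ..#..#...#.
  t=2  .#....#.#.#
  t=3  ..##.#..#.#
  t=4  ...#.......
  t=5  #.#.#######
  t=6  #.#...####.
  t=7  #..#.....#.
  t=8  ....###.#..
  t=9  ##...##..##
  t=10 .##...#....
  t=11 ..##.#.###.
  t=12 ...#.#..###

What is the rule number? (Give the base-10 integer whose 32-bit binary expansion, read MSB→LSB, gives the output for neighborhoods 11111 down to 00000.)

2971758853

  [31] ##### => #  t=5,i=6
  [30] ####. => .  t=5,i=10
  [29] ###.# => #  t=5,i=0
  [28] ###.. => #  t=9,i=1
  [27] ##.## => .  t=0,i=3
  [26] ##.#. => .  t=3,i=4
  [25] ##..# => .  t=0,i=6
  [24] ##... => #  t=9,i=2
  [23] #.### => .  t=5,i=4
  [22] #.##. => .  t=0,i=4
  [21] #.#.# => #  t=2,i=8
  [20] #.#.. => .  t=2,i=1
  [19] #..## => .  t=0,i=0
  [18] #..#. => .  t=1,i=4
  [17] #...# => .  t=1,i=0
  [16] #.... => #  t=2,i=3
  [15] .#### => .  t=5,i=5
  [14] .###. => #  t=8,i=5
  [13] .##.# => #  t=0,i=2
  [12] .##.. => #  t=0,i=5
  [11] .#.## => .  t=5,i=3
  [10] .#.#. => .  t=2,i=0
  [9] .#..# => .  t=1,i=3
  [8] .#... => #  t=1,i=6
  [7] ..### => .  t=6,i=6
  [6] ..##. => .  t=0,i=1
  [5] ..#.# => .  t=2,i=6
  [4] ..#.. => .  t=1,i=2
  [3] ...## => .  t=6,i=5
  [2] ...#. => #  t=1,i=1
  [1] ....# => .  t=2,i=4
  [0] ..... => #  t=4,i=0
  bits 10110001001000010111000100000101 = 2971758853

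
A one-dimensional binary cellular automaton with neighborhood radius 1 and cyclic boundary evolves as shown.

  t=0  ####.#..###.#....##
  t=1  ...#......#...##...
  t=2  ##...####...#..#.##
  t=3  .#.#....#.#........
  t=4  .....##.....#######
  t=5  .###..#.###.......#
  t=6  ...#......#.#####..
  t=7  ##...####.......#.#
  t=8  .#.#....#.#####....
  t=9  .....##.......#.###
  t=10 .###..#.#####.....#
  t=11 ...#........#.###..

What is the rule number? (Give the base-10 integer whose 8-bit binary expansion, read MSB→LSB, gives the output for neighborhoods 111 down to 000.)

65

  ###|.  b7=0 t=0,i=0
  ##.|#  b6=1 t=0,i=3
  #.#|.  b5=0 t=0,i=4
  #..|.  b4=0 t=0,i=6
  .##|.  b3=0 t=0,i=8
  .#.|.  b2=0 t=0,i=5
  ..#|.  b1=0 t=0,i=7
  ...|#  b0=1 t=0,i=14
  bits 01000001 = 65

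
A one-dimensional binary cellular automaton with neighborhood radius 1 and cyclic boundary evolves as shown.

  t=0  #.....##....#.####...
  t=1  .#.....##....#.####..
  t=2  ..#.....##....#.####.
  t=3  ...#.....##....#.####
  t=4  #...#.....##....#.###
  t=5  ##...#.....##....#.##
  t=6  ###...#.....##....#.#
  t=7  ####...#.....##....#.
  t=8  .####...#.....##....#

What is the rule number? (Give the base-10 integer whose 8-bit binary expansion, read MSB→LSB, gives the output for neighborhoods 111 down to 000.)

  ###|#  b7=1 t=0,i=15
  ##.|#  b6=1 t=0,i=7
  #.#|#  b5=1 t=0,i=13
  #..|#  b4=1 t=0,i=1
  .##|.  b3=0 t=0,i=6
  .#.|.  b2=0 t=0,i=0
  ..#|.  b1=0 t=0,i=5
  ...|.  b0=0 t=0,i=2
  bits 11110000 = 240

240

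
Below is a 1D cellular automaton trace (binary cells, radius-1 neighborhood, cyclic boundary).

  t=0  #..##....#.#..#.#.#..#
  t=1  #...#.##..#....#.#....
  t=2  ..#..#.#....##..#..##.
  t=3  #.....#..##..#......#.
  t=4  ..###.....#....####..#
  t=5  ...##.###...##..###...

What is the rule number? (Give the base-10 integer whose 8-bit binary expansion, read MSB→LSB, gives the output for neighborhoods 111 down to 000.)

225

  [7] ### => #  t=4,i=3
  [6] ##. => #  t=0,i=0
  [5] #.# => #  t=0,i=10
  [4] #.. => .  t=0,i=1
  [3] .## => .  t=0,i=3
  [2] .#. => .  t=0,i=9
  [1] ..# => .  t=0,i=2
  [0] ... => #  t=0,i=6
  bits 11100001 = 225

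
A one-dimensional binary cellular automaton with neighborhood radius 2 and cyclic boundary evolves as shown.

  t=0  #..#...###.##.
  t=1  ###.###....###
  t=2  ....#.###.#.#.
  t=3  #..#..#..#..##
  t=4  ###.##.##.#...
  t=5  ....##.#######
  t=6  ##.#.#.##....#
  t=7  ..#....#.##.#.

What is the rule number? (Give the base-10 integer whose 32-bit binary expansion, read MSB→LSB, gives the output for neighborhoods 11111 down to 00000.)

  nb #####: next=.  (t=1,i=0, bit31=0)
  nb ####.: next=.  (t=1,i=1, bit30=0)
  nb ###.#: next=.  (t=0,i=9, bit29=0)
  nb ###..: next=#  (t=1,i=6, bit28=1)
  nb ##.##: next=.  (t=0,i=10, bit27=0)
  nb ##.#.: next=#  (t=0,i=13, bit26=1)
  nb ##..#: next=#  (t=3,i=1, bit25=1)
  nb ##...: next=#  (t=1,i=7, bit24=1)
  nb #.###: next=#  (t=1,i=4, bit23=1)
  nb #.##.: next=#  (t=0,i=11, bit22=1)
  nb #.#.#: next=.  (t=2,i=10, bit21=0)
  nb #.#..: next=#  (t=0,i=0, bit20=1)
  nb #..##: next=.  (t=3,i=11, bit19=0)
  nb #..#.: next=#  (t=0,i=2, bit18=1)
  nb #...#: next=#  (t=0,i=5, bit17=1)
  nb #....: next=#  (t=1,i=8, bit16=1)
  nb .####: next=#  (t=1,i=12, bit15=1)
  nb .###.: next=.  (t=0,i=8, bit14=0)
  nb .##.#: next=#  (t=0,i=12, bit13=1)
  nb .##..: next=.  (t=6,i=8, bit12=0)
  nb .#.##: next=.  (t=2,i=5, bit11=0)
  nb .#.#.: next=.  (t=2,i=11, bit10=0)
  nb .#..#: next=#  (t=0,i=1, bit9=1)
  nb .#...: next=#  (t=0,i=4, bit8=1)
  nb ..###: next=.  (t=0,i=7, bit7=0)
  nb ..##.: next=.  (t=5,i=4, bit6=0)
  nb ..#.#: next=.  (t=2,i=4, bit5=0)
  nb ..#..: next=.  (t=0,i=3, bit4=0)
  nb ...##: next=#  (t=0,i=6, bit3=1)
  nb ...#.: next=#  (t=2,i=3, bit2=1)
  nb ....#: next=.  (t=1,i=9, bit1=0)
  nb .....: next=.  (t=2,i=1, bit0=0)
  bits 00010111110101111010001100001100 = 400007948

400007948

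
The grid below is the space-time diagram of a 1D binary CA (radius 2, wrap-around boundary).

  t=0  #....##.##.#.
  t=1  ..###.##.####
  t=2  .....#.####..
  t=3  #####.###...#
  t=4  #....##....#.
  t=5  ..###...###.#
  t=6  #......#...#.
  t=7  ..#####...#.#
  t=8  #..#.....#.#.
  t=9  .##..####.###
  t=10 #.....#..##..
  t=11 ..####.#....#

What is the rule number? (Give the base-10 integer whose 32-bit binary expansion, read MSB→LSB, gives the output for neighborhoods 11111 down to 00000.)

  #####|.  b31=0 t=3,i=1
  ####.|.  b30=0 t=1,i=11
  ###.#|.  b29=0 t=1,i=4
  ###..|.  b28=0 t=1,i=12
  ##.##|#  b27=1 t=0,i=7
  ##.#.|#  b26=1 t=0,i=10
  ##..#|.  b25=0 t=1,i=0
  ##...|.  b24=0 t=2,i=11
  #.###|#  b23=1 t=1,i=9
  #.##.|.  b22=0 t=0,i=8
  #.#.#|#  b21=1 t=0,i=11
  #.#..|.  b20=0 t=0,i=0
  #..##|.  b19=0 t=1,i=1
  #..#.|#  b18=1 t=8,i=2
  #...#|.  b17=0 t=3,i=10
  #....|#  b16=1 t=0,i=2
  .####|#  b15=1 t=1,i=10
  .###.|.  b14=0 t=1,i=3
  .##.#|#  b13=1 t=0,i=6
  .##..|.  b12=0 t=4,i=6
  .#.##|#  b11=1 t=2,i=6
  .#.#.|#  b10=1 t=0,i=12
  .#..#|#  b9=1 t=5,i=0
  .#...|.  b8=0 t=0,i=1
  ..###|.  b7=0 t=1,i=2
  ..##.|.  b6=0 t=0,i=5
  ..#.#|.  b5=0 t=2,i=5
  ..#..|.  b4=0 t=6,i=7
  ...##|#  b3=1 t=0,i=4
  ...#.|#  b2=1 t=2,i=4
  ....#|#  b1=1 t=0,i=3
  .....|#  b0=1 t=2,i=0
  bits 00001100101001011010111000001111 = 212184591

212184591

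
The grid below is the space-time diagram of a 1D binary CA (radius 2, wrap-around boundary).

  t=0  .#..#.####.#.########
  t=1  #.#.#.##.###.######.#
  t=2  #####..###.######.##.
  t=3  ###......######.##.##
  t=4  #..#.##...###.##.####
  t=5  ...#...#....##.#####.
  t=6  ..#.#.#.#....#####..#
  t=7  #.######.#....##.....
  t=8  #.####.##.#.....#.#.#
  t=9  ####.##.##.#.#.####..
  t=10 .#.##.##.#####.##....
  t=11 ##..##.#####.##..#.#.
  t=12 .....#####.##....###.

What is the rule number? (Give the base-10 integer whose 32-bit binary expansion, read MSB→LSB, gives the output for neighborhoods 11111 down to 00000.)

  #####|#  b31=1 t=0,i=15
  ####.|.  b30=0 t=0,i=8
  ###.#|#  b29=1 t=0,i=9
  ###..|.  b28=0 t=2,i=4
  ##.##|#  b27=1 t=1,i=8
  ##.#.|#  b26=1 t=0,i=0
  ##..#|.  b25=0 t=2,i=5
  ##...|#  b24=1 t=3,i=3
  #.###|#  b23=1 t=0,i=6
  #.##.|.  b22=0 t=1,i=6
  #.#.#|#  b21=1 t=0,i=11
  #.#..|.  b20=0 t=0,i=1
  #..##|.  b19=0 t=2,i=6
  #..#.|.  b18=0 t=0,i=3
  #...#|.  b17=0 t=4,i=8
  #....|.  b16=0 t=3,i=4
  .####|#  b15=1 t=0,i=7
  .###.|.  b14=0 t=1,i=10
  .##.#|#  b13=1 t=1,i=0
  .##..|.  b12=0 t=4,i=6
  .#.##|.  b11=0 t=0,i=5
  .#.#.|#  b10=1 t=1,i=3
  .#..#|#  b9=1 t=0,i=2
  .#...|#  b8=1 t=5,i=4
  ..###|.  b7=0 t=2,i=7
  ..##.|.  b6=0 t=5,i=12
  ..#.#|#  b5=1 t=0,i=4
  ..#..|.  b4=0 t=5,i=3
  ...##|.  b3=0 t=3,i=8
  ...#.|#  b2=1 t=5,i=2
  ....#|.  b1=0 t=3,i=7
  .....|#  b0=1 t=3,i=5
  bits 10101101101000001010011100100101 = 2912986917

2912986917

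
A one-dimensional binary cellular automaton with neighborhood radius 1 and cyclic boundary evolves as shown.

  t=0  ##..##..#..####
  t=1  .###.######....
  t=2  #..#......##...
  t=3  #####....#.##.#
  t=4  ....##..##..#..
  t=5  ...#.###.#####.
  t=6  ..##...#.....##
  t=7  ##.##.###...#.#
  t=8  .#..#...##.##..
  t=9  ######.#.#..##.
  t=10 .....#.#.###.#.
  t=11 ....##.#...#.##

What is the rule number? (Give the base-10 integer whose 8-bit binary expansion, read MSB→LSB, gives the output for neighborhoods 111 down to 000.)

  ### -> .   bit 7 = 0  t=0,i=0
  ##. -> #   bit 6 = 1  t=0,i=1
  #.# -> .   bit 5 = 0  t=1,i=4
  #.. -> #   bit 4 = 1  t=0,i=2
  .## -> .   bit 3 = 0  t=0,i=4
  .#. -> #   bit 2 = 1  t=0,i=8
  ..# -> #   bit 1 = 1  t=0,i=3
  ... -> .   bit 0 = 0  t=1,i=12
  bits 01010110 = 86

86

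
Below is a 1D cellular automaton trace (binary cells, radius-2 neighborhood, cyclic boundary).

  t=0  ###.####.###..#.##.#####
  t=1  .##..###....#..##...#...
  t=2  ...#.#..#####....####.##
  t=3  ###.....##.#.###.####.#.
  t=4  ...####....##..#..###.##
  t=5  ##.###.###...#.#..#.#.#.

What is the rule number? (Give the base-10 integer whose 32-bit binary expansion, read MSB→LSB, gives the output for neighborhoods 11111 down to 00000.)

  #####|.  b31=0 t=0,i=0
  ####.|#  b30=1 t=0,i=1
  ###.#|#  b29=1 t=0,i=2
  ###..|.  b28=0 t=0,i=11
  ##.##|.  b27=0 t=0,i=3
  ##.#.|.  b26=0 t=3,i=10
  ##..#|#  b25=1 t=0,i=12
  ##...|#  b24=1 t=1,i=8
  #.###|.  b23=0 t=0,i=4
  #.##.|#  b22=1 t=0,i=16
  #.#.#|#  b21=1 t=3,i=11
  #.#..|.  b20=0 t=2,i=5
  #..##|.  b19=0 t=1,i=4
  #..#.|.  b18=0 t=0,i=13
  #...#|#  b17=1 t=1,i=18
  #....|#  b16=1 t=1,i=9
  .####|#  b15=1 t=0,i=5
  .###.|.  b14=0 t=0,i=10
  .##.#|.  b13=0 t=0,i=17
  .##..|.  b12=0 t=1,i=2
  .#.##|#  b11=1 t=0,i=15
  .#.#.|.  b10=0 t=2,i=4
  .#..#|.  b9=0 t=1,i=13
  .#...|.  b8=0 t=1,i=21
  ..###|#  b7=1 t=1,i=5
  ..##.|.  b6=0 t=1,i=1
  ..#.#|.  b5=0 t=0,i=14
  ..#..|#  b4=1 t=1,i=12
  ...##|.  b3=0 t=1,i=0
  ...#.|#  b2=1 t=1,i=11
  ....#|#  b1=1 t=1,i=10
  .....|#  b0=1 t=3,i=5
  bits 01100011011000111000100010010111 = 1667467415

1667467415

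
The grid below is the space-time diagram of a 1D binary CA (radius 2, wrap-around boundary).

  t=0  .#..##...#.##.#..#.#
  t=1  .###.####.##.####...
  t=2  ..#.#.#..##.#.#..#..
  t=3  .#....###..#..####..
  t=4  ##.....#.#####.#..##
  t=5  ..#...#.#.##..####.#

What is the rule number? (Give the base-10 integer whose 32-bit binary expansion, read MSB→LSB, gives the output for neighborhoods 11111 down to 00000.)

  ##### -> #   bit 31 = 1  t=4,i=11
  ####. -> .   bit 30 = 0  t=1,i=7
  ###.# -> .   bit 29 = 0  t=1,i=3
  ###.. -> .   bit 28 = 0  t=1,i=16
  ##.## -> #   bit 27 = 1  t=1,i=4
  ##.#. -> #   bit 26 = 1  t=0,i=13
  ##..# -> #   bit 25 = 1  t=3,i=9
  ##... -> #   bit 24 = 1  t=0,i=6
  #.### -> .   bit 23 = 0  t=1,i=5
  #.##. -> #   bit 22 = 1  t=0,i=11
  #.#.# -> .   bit 21 = 0  t=0,i=19
  #.#.. -> #   bit 20 = 1  t=0,i=1
  #..## -> #   bit 19 = 1  t=0,i=3
  #..#. -> #   bit 18 = 1  t=0,i=16
  #...# -> #   bit 17 = 1  t=0,i=7
  #.... -> .   bit 16 = 0  t=1,i=18
  .#### -> #   bit 15 = 1  t=1,i=6
  .###. -> #   bit 14 = 1  t=1,i=2
  .##.# -> .   bit 13 = 0  t=0,i=12
  .##.. -> #   bit 12 = 1  t=0,i=5
  .#.## -> #   bit 11 = 1  t=0,i=10
  .#.#. -> .   bit 10 = 0  t=0,i=0
  .#..# -> #   bit 9 = 1  t=0,i=2
  .#... -> .   bit 8 = 0  t=2,i=18
  ..### -> .   bit 7 = 0  t=1,i=1
  ..##. -> .   bit 6 = 0  t=0,i=4
  ..#.# -> .   bit 5 = 0  t=0,i=9
  ..#.. -> #   bit 4 = 1  t=2,i=17
  ...## -> .   bit 3 = 0  t=1,i=0
  ...#. -> #   bit 2 = 1  t=0,i=8
  ....# -> .   bit 1 = 0  t=1,i=19
  ..... -> .   bit 0 = 0  t=4,i=4
  bits 10001111010111101101101000010100 = 2405358100

2405358100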